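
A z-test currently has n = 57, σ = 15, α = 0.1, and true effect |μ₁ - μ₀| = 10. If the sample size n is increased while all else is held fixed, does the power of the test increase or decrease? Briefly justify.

Power increases: a larger n shrinks the standard error σ/√n, moving the sampling distribution under H₁ further from the critical value.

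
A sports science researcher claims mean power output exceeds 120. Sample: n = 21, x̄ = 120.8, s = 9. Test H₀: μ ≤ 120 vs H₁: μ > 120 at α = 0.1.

t = (120.8 - 120)/(9/√21) = 0.407, df = 20. Critical t = 1.325. Fail to reject H₀.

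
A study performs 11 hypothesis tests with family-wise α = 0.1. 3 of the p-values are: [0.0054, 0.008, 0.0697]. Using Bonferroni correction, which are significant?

Bonferroni α = 0.1/11 = 0.00909. Significant p-values: [0.0054, 0.008]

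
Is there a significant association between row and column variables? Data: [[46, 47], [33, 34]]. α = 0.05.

χ² = 0.001. df = 1, critical = 3.841. Fail to reject H₀. No evidence of dependence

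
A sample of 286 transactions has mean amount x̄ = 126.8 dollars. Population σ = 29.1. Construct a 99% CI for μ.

CI = x̄ ± z*(σ/√n) = 126.8 ± 2.576(29.1/√286) = 126.8 ± 4.43 = (122.37, 131.23)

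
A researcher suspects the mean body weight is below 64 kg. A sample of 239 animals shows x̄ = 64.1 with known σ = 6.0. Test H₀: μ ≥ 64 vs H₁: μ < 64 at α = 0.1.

z = 0.258. Critical value: -1.28. Fail to reject H₀.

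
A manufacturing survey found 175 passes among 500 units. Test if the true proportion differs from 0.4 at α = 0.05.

p̂ = 0.35, p₀ = 0.4. z = (p̂ - p₀)/√(p₀(1-p₀)/n) = -2.282. Critical: ±1.96. Reject H₀.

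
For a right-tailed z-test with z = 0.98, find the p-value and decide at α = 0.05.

p = P(Z > 0.98) = 1 - Φ(0.98) ≈ 0.1635. Since p ≥ 0.05, fail to reject H₀ (not significant) at α = 0.05.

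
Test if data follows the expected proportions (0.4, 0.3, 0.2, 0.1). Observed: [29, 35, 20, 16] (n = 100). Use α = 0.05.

Expected: [40.0, 30.0, 20.0, 10.0]. χ² = 7.458. df = 3, critical = 7.815. Fail to reject H₀.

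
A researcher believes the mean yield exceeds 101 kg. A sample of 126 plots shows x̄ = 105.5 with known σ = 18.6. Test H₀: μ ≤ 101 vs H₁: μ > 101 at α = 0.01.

z = 2.716. Critical value: 2.33. Reject H₀.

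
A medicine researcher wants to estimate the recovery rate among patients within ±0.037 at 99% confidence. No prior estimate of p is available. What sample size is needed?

Conservative approach: use p = 0.5 (maximizes p(1-p) = 0.25). n = z²(0.25)/E² = 2.576²×0.25/0.037² = 1211.8 → n = 1212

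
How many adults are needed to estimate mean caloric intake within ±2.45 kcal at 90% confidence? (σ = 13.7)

n = (z*σ/E)² = (1.645×13.7/2.45)² = 84.6 → n = 85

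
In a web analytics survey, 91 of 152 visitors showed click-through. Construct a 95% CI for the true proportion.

p̂ = 0.599. CI = p̂ ± z*√(p̂(1-p̂)/n) = (0.521, 0.677)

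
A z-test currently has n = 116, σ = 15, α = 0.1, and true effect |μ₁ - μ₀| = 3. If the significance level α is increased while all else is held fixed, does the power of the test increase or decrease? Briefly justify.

Power increases: a larger α lowers the critical value, so more of the H₁ sampling distribution falls in the rejection region.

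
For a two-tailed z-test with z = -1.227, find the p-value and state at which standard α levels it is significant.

p = 2·P(Z > |-1.227|) = 2·(1 - Φ(1.227)) ≈ 0.2198. Not significant at any standard level.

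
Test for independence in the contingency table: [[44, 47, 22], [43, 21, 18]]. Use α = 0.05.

χ² = 5.565. df = 2, critical = 5.991. Fail to reject H₀. No evidence of dependence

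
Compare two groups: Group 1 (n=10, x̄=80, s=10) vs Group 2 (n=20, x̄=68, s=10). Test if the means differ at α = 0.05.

Pooled sp = 10.0. t = 3.098, df = 28. Critical t = ±2.048. Reject H₀.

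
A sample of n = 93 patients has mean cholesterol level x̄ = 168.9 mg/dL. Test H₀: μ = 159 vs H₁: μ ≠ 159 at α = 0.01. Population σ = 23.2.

z = (x̄ - μ₀)/(σ/√n) = (168.9 - 159)/(23.2/√93) = 4.115. Critical value: ±2.576. Since |4.115| > 2.576, Reject H₀.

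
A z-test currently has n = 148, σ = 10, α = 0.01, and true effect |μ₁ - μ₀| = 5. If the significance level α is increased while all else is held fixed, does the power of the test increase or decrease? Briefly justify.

Power increases: a larger α lowers the critical value, so more of the H₁ sampling distribution falls in the rejection region.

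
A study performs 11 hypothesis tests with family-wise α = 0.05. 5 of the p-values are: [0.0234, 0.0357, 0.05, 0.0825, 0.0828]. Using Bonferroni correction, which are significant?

Bonferroni α = 0.05/11 = 0.00455. None of the given p-values are significant.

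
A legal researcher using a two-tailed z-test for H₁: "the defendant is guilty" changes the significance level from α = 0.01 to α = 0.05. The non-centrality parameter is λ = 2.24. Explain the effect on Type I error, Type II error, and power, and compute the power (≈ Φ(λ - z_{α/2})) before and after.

Increasing α from 0.01 to 0.05:
• Type I error rate increases (α is the Type I rate by definition).
• Critical value moves from z_{α/2} = 2.576 to 1.96, so power = Φ(λ - z_{α/2}) goes from Φ(2.24 - 2.576) = 0.368 to Φ(2.24 - 1.96) = 0.61.
• Type II error rate β = 1 - power therefore decreases (0.632 → 0.39).
Appropriate when false negatives are costly — here, acquitting a guilty person.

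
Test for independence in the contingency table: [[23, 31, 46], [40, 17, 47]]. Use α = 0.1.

χ² = 8.606. df = 2, critical = 4.605. Reject H₀. Variables are dependent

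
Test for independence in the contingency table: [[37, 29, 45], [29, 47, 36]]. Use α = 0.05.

χ² = 6.228. df = 2, critical = 5.991. Reject H₀. Variables are dependent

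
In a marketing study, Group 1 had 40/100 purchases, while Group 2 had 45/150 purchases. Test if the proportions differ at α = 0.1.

p̂₁ = 0.4, p̂₂ = 0.3, pooled p̂ = 0.34. z = 1.635. Critical: ±1.645. Fail to reject H₀.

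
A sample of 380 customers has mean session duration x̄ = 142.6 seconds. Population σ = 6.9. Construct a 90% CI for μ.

CI = x̄ ± z*(σ/√n) = 142.6 ± 1.645(6.9/√380) = 142.6 ± 0.58 = (142.02, 143.18)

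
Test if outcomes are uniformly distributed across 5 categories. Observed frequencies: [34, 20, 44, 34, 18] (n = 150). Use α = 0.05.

Expected = 30 each. χ² = Σ(O-E)²/E = 15.733. df = 4, critical value = 9.488. Reject H₀.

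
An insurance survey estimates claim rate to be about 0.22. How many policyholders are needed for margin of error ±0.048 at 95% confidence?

n = z²p(1-p)/E² = 1.96²×0.22×0.78/0.048² = 286.1 → n = 287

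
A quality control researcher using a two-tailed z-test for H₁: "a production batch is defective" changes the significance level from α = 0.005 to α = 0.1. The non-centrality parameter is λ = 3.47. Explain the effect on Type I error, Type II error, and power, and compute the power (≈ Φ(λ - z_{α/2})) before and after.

Increasing α from 0.005 to 0.1:
• Type I error rate increases (α is the Type I rate by definition).
• Critical value moves from z_{α/2} = 2.807 to 1.645, so power = Φ(λ - z_{α/2}) goes from Φ(3.47 - 2.807) = 0.746 to Φ(3.47 - 1.645) = 0.966.
• Type II error rate β = 1 - power therefore decreases (0.254 → 0.034).
Appropriate when false negatives are costly — here, shipping a defective batch — faulty products reach customers.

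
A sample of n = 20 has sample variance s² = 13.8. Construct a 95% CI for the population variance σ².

df = 19. χ²_{0.025} = 32.852, χ²_{0.975} = 8.907. CI for σ² = ((n-1)s²/χ²_{α/2}, (n-1)s²/χ²_{1-α/2}) = (19·13.8/32.852, 19·13.8/8.907) = (7.98, 29.44)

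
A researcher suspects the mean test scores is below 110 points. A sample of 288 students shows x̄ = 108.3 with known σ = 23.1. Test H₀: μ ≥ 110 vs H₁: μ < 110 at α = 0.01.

z = -1.249. Critical value: -2.33. Fail to reject H₀.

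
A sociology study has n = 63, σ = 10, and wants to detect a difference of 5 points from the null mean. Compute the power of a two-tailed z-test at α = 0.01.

SE = σ/√n = 10/√63 = 1.26. Non-centrality λ = d/SE = 5/1.26 = 3.969. Power ≈ Φ(λ - z_{α/2}) = Φ(3.969 - 2.576) = Φ(1.393) = 0.918.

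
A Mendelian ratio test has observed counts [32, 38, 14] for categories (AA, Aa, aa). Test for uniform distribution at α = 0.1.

Expected = 28 each. χ² = Σ(O-E)²/E = 11.143. df = 2, critical value = 4.605. Reject H₀.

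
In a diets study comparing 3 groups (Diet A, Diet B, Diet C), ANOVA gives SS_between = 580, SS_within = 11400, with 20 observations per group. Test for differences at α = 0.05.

df_between = 2, df_within = 57. F = MS_between/MS_within = 290.0/200.0 = 1.45. F_crit ≈ 3.159. Fail to reject H₀.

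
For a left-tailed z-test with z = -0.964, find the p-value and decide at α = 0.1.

p = P(Z < -0.964) = Φ(-0.964) ≈ 0.1675. Since p ≥ 0.1, fail to reject H₀ (not significant) at α = 0.1.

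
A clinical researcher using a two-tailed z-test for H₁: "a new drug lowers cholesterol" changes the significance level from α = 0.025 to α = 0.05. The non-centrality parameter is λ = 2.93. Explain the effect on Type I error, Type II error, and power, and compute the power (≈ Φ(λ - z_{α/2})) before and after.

Increasing α from 0.025 to 0.05:
• Type I error rate increases (α is the Type I rate by definition).
• Critical value moves from z_{α/2} = 2.241 to 1.96, so power = Φ(λ - z_{α/2}) goes from Φ(2.93 - 2.241) = 0.755 to Φ(2.93 - 1.96) = 0.834.
• Type II error rate β = 1 - power therefore decreases (0.245 → 0.166).
Appropriate when false negatives are costly — here, shelving an effective drug — patients miss out on a treatment that would have helped.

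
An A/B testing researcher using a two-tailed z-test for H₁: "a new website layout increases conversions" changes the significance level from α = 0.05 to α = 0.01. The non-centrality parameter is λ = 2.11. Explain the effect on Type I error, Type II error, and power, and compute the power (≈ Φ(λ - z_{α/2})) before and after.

Decreasing α from 0.05 to 0.01:
• Type I error rate decreases (α is the Type I rate by definition).
• Critical value moves from z_{α/2} = 1.96 to 2.576, so power = Φ(λ - z_{α/2}) goes from Φ(2.11 - 1.96) = 0.56 to Φ(2.11 - 2.576) = 0.321.
• Type II error rate β = 1 - power therefore increases (0.44 → 0.679).
Appropriate when false positives are costly — here, rolling out a layout that doesn't actually help — wasted engineering effort.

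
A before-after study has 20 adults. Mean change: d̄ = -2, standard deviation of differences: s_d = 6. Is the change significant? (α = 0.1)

t = d̄/(s_d/√n) = -2/(6/√20) = -1.491. df = 19, critical t = ±1.729. Fail to reject H₀.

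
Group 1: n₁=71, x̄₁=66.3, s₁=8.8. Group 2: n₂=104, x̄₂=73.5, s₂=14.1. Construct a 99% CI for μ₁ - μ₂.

Difference = -7.2. SE = √(8.8²/71 + 14.1²/104) = 1.733. CI = (-11.66, -2.74)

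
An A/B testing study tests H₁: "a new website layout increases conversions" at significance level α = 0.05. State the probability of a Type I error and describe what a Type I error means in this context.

P(Type I error) = α = 0.05. A Type I error is rejecting H₀ when H₀ is actually true (false positive) — here, concluding that a new website layout increases conversions when in fact this is not the case. Consequence: rolling out a layout that doesn't actually help — wasted engineering effort.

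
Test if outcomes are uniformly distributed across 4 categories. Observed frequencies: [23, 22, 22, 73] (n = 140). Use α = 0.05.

Expected = 35 each. χ² = Σ(O-E)²/E = 55.029. df = 3, critical value = 7.815. Reject H₀.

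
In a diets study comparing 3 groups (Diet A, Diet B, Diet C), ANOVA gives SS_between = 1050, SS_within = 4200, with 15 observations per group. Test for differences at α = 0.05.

df_between = 2, df_within = 42. F = MS_between/MS_within = 525.0/100.0 = 5.25. F_crit ≈ 3.22. Reject H₀. At least one mean differs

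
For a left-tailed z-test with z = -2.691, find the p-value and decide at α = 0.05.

p = P(Z < -2.691) = Φ(-2.691) ≈ 0.0036. Since p < 0.05, reject H₀ (significant) at α = 0.05.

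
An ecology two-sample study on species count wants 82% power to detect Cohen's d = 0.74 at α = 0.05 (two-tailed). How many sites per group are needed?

z_{α/2} = 1.96, z_β = Φ⁻¹(0.82) = 0.915. For medium effect (d = 0.74): n per group = 2(z_{α/2} + z_β)²/d² = 2(1.96 + 0.915)²/0.74² = 30.2 → 31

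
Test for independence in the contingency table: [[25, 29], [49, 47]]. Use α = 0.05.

χ² = 0.311. df = 1, critical = 3.841. Fail to reject H₀. No evidence of dependence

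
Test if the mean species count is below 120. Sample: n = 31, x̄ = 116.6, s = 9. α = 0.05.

t = (116.6 - 120)/(9/√31) = -2.103, df = 30. Critical t = -1.697. Reject H₀.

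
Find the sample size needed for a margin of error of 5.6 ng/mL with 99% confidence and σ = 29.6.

n = (z*σ/E)² = (2.576×29.6/5.6)² = 185.4 → n = 186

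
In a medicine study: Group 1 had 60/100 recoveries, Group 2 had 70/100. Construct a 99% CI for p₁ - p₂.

p̂₁ = 0.6, p̂₂ = 0.7. Difference = -0.1. CI = (-0.273, 0.073)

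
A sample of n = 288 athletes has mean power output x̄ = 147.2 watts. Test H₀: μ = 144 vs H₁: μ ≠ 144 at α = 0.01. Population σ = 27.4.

z = (x̄ - μ₀)/(σ/√n) = (147.2 - 144)/(27.4/√288) = 1.982. Critical value: ±2.576. Since |1.982| ≤ 2.576, Fail to reject H₀.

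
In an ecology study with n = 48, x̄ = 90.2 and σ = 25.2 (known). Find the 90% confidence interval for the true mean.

CI = x̄ ± z*(σ/√n) = 90.2 ± 1.645(25.2/√48) = 90.2 ± 5.98 = (84.22, 96.18)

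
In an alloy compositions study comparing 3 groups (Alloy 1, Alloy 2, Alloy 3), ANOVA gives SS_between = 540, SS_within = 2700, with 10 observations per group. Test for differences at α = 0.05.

df_between = 2, df_within = 27. F = MS_between/MS_within = 270.0/100.0 = 2.7. F_crit ≈ 3.354. Fail to reject H₀.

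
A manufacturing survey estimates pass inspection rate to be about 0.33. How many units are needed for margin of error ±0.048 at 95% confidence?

n = z²p(1-p)/E² = 1.96²×0.33×0.67/0.048² = 368.7 → n = 369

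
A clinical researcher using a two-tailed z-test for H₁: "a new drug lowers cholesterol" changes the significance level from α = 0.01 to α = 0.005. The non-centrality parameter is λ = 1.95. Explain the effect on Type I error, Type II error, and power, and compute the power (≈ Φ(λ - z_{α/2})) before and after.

Decreasing α from 0.01 to 0.005:
• Type I error rate decreases (α is the Type I rate by definition).
• Critical value moves from z_{α/2} = 2.576 to 2.807, so power = Φ(λ - z_{α/2}) goes from Φ(1.95 - 2.576) = 0.266 to Φ(1.95 - 2.807) = 0.196.
• Type II error rate β = 1 - power therefore increases (0.734 → 0.804).
Appropriate when false positives are costly — here, approving an ineffective drug — patients take a useless medication and may skip effective alternatives.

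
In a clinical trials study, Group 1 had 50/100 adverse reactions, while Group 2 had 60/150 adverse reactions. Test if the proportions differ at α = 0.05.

p̂₁ = 0.5, p̂₂ = 0.4, pooled p̂ = 0.44. z = 1.56. Critical: ±1.96. Fail to reject H₀.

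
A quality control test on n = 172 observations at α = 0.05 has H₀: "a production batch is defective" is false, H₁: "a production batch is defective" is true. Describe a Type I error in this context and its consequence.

Type I error: rejecting H₀ when it is true — concluding that a production batch is defective when in fact it is not. Consequence: scrapping a good batch — wasted material and cost for no reason.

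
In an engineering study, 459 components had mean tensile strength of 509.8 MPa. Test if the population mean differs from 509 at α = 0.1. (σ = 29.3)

z = (x̄ - μ₀)/(σ/√n) = (509.8 - 509)/(29.3/√459) = 0.585. Critical value: ±1.645. Since |0.585| ≤ 1.645, Fail to reject H₀.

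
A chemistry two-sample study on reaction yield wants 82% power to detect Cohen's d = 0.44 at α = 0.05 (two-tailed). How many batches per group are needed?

z_{α/2} = 1.96, z_β = Φ⁻¹(0.82) = 0.915. For small effect (d = 0.44): n per group = 2(z_{α/2} + z_β)²/d² = 2(1.96 + 0.915)²/0.44² = 85.4 → 86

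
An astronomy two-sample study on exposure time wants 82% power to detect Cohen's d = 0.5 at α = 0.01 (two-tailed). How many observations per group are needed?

z_{α/2} = 2.576, z_β = Φ⁻¹(0.82) = 0.915. For medium effect (d = 0.5): n per group = 2(z_{α/2} + z_β)²/d² = 2(2.576 + 0.915)²/0.5² = 97.5 → 98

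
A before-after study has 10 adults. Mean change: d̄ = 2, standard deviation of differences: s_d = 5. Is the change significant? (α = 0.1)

t = d̄/(s_d/√n) = 2/(5/√10) = 1.265. df = 9, critical t = ±1.833. Fail to reject H₀.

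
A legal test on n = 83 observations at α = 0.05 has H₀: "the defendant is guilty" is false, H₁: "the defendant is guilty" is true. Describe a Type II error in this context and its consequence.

Type II error: failing to reject H₀ when it is false — concluding that the defendant is guilty is not supported when in fact it is. Consequence: acquitting a guilty person.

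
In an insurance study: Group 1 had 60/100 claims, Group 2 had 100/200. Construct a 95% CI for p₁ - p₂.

p̂₁ = 0.6, p̂₂ = 0.5. Difference = 0.1. CI = (-0.018, 0.218)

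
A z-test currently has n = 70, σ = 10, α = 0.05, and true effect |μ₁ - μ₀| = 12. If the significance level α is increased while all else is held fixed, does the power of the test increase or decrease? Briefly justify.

Power increases: a larger α lowers the critical value, so more of the H₁ sampling distribution falls in the rejection region.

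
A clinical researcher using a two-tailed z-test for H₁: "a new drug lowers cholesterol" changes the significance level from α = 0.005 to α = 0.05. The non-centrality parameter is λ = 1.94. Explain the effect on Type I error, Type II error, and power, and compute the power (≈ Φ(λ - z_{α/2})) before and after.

Increasing α from 0.005 to 0.05:
• Type I error rate increases (α is the Type I rate by definition).
• Critical value moves from z_{α/2} = 2.807 to 1.96, so power = Φ(λ - z_{α/2}) goes from Φ(1.94 - 2.807) = 0.193 to Φ(1.94 - 1.96) = 0.492.
• Type II error rate β = 1 - power therefore decreases (0.807 → 0.508).
Appropriate when false negatives are costly — here, shelving an effective drug — patients miss out on a treatment that would have helped.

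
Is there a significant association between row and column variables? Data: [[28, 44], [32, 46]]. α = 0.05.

χ² = 0.071. df = 1, critical = 3.841. Fail to reject H₀. No evidence of dependence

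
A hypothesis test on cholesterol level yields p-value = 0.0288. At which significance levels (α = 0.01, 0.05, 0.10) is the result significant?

p = 0.0288. Significant at: α = 0.05, 0.1.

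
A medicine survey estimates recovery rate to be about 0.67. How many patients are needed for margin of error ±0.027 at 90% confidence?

n = z²p(1-p)/E² = 1.645²×0.67×0.33/0.027² = 820.7 → n = 821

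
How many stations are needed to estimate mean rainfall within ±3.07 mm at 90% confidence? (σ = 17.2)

n = (z*σ/E)² = (1.645×17.2/3.07)² = 84.9 → n = 85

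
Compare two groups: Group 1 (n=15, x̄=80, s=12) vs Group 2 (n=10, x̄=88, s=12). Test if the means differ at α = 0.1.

Pooled sp = 12.0. t = -1.633, df = 23. Critical t = ±1.714. Fail to reject H₀.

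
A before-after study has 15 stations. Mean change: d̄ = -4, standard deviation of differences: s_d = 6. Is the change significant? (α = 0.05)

t = d̄/(s_d/√n) = -4/(6/√15) = -2.582. df = 14, critical t = ±2.145. Reject H₀.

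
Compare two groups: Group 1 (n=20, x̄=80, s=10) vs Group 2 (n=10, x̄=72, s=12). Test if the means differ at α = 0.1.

Pooled sp = 10.68. t = 1.933, df = 28. Critical t = ±1.701. Reject H₀.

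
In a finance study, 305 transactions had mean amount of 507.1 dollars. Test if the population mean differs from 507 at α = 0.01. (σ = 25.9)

z = (x̄ - μ₀)/(σ/√n) = (507.1 - 507)/(25.9/√305) = 0.067. Critical value: ±2.576. Since |0.067| ≤ 2.576, Fail to reject H₀.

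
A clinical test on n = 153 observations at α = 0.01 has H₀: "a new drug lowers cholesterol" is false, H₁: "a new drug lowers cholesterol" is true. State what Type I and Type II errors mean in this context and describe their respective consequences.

Type I (false positive): concluding that a new drug lowers cholesterol when it is not — approving an ineffective drug — patients take a useless medication and may skip effective alternatives. Type II (false negative): failing to conclude that a new drug lowers cholesterol when it is — shelving an effective drug — patients miss out on a treatment that would have helped. Which is costlier depends on domain priorities and is a judgement call rather than a statistical fact.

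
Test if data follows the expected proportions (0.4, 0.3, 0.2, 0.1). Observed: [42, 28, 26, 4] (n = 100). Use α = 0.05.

Expected: [40.0, 30.0, 20.0, 10.0]. χ² = 5.633. df = 3, critical = 7.815. Fail to reject H₀.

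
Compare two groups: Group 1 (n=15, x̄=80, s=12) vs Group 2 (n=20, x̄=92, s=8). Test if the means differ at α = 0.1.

Pooled sp = 9.9. t = -3.55, df = 33. Critical t = ±1.692. Reject H₀.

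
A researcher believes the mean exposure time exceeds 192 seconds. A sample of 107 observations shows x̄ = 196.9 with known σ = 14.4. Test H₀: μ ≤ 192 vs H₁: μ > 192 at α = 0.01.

z = 3.52. Critical value: 2.33. Reject H₀.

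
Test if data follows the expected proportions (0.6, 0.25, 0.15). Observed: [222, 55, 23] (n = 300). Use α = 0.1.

Expected: [180.0, 75.0, 45.0]. χ² = 25.889. df = 2, critical = 4.605. Reject H₀.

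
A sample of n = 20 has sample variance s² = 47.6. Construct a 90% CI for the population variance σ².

df = 19. χ²_{0.05} = 30.144, χ²_{0.95} = 10.117. CI for σ² = ((n-1)s²/χ²_{α/2}, (n-1)s²/χ²_{1-α/2}) = (19·47.6/30.144, 19·47.6/10.117) = (30.0, 89.39)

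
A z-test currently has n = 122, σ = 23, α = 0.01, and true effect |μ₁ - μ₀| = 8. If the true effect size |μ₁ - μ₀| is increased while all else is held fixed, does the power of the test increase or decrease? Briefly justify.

Power increases: a larger true effect increases the non-centrality λ = |μ₁ - μ₀|/(σ/√n).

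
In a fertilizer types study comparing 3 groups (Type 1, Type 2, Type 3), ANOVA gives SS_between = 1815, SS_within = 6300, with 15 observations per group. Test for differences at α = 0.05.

df_between = 2, df_within = 42. F = MS_between/MS_within = 907.5/150.0 = 6.05. F_crit ≈ 3.22. Reject H₀. At least one mean differs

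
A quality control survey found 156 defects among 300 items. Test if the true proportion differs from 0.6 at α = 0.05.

p̂ = 0.52, p₀ = 0.6. z = (p̂ - p₀)/√(p₀(1-p₀)/n) = -2.828. Critical: ±1.96. Reject H₀.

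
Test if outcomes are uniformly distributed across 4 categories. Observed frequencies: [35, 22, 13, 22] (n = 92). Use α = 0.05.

Expected = 23 each. χ² = Σ(O-E)²/E = 10.696. df = 3, critical value = 7.815. Reject H₀.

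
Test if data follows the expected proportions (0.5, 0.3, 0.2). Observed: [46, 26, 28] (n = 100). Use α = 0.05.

Expected: [50.0, 30.0, 20.0]. χ² = 4.053. df = 2, critical = 5.991. Fail to reject H₀.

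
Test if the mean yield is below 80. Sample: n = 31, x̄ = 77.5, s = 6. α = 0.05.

t = (77.5 - 80)/(6/√31) = -2.32, df = 30. Critical t = -1.697. Reject H₀.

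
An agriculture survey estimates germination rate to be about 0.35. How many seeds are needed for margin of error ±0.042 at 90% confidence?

n = z²p(1-p)/E² = 1.645²×0.35×0.65/0.042² = 349.0 → n = 349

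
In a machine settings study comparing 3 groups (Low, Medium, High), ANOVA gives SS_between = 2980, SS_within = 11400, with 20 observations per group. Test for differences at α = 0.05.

df_between = 2, df_within = 57. F = MS_between/MS_within = 1490.0/200.0 = 7.45. F_crit ≈ 3.159. Reject H₀. At least one mean differs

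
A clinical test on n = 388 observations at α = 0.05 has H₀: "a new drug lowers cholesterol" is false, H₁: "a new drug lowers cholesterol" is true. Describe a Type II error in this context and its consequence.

Type II error: failing to reject H₀ when it is false — concluding that a new drug lowers cholesterol is not supported when in fact it is. Consequence: shelving an effective drug — patients miss out on a treatment that would have helped.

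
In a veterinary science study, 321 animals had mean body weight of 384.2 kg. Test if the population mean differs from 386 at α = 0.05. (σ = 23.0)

z = (x̄ - μ₀)/(σ/√n) = (384.2 - 386)/(23.0/√321) = -1.402. Critical value: ±1.96. Since |-1.402| ≤ 1.96, Fail to reject H₀.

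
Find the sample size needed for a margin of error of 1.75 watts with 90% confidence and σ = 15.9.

n = (z*σ/E)² = (1.645×15.9/1.75)² = 223.4 → n = 224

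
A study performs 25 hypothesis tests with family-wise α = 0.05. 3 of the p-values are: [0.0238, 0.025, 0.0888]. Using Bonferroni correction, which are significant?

Bonferroni α = 0.05/25 = 0.002. None of the given p-values are significant.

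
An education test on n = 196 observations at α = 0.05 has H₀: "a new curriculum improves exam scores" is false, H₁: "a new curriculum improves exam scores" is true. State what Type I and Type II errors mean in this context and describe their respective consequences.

Type I (false positive): concluding that a new curriculum improves exam scores when it is not — adopting a curriculum that gives no real benefit — disruption for nothing. Type II (false negative): failing to conclude that a new curriculum improves exam scores when it is — keeping the old curriculum when the new one would have helped students. Which is costlier depends on domain priorities and is a judgement call rather than a statistical fact.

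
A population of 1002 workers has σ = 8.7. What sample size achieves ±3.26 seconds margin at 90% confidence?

Without FPC: n₀ = (1.645×8.7/3.26)² = 19.272. With FPC: n = n₀N/(n₀+N-1) = 18.9 → n = 19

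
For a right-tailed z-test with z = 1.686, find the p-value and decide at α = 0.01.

p = P(Z > 1.686) = 1 - Φ(1.686) ≈ 0.0459. Since p ≥ 0.01, fail to reject H₀ (not significant) at α = 0.01.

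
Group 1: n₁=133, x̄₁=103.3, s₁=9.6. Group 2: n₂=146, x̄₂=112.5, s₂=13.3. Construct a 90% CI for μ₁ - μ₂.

Difference = -9.2. SE = √(9.6²/133 + 13.3²/146) = 1.38. CI = (-11.47, -6.93)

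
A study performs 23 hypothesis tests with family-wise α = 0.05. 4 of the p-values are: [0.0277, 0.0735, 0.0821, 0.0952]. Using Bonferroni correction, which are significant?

Bonferroni α = 0.05/23 = 0.00217. None of the given p-values are significant.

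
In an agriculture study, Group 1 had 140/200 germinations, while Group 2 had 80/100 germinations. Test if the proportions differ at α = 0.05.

p̂₁ = 0.7, p̂₂ = 0.8, pooled p̂ = 0.733. z = -1.846. Critical: ±1.96. Fail to reject H₀.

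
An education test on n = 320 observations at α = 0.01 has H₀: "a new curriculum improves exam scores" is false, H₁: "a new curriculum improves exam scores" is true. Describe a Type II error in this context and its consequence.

Type II error: failing to reject H₀ when it is false — concluding that a new curriculum improves exam scores is not supported when in fact it is. Consequence: keeping the old curriculum when the new one would have helped students.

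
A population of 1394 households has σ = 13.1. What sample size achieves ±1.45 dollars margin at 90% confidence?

Without FPC: n₀ = (1.645×13.1/1.45)² = 220.871. With FPC: n = n₀N/(n₀+N-1) = 190.8 → n = 191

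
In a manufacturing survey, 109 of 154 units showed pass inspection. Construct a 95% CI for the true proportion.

p̂ = 0.708. CI = p̂ ± z*√(p̂(1-p̂)/n) = (0.636, 0.78)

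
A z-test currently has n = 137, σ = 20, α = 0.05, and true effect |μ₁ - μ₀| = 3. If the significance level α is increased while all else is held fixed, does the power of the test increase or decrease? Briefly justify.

Power increases: a larger α lowers the critical value, so more of the H₁ sampling distribution falls in the rejection region.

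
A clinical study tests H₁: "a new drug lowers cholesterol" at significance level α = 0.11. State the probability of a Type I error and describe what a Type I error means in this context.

P(Type I error) = α = 0.11. A Type I error is rejecting H₀ when H₀ is actually true (false positive) — here, concluding that a new drug lowers cholesterol when in fact this is not the case. Consequence: approving an ineffective drug — patients take a useless medication and may skip effective alternatives.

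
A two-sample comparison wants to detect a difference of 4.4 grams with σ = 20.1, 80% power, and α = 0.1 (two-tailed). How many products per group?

n per group = 2(z_α/2 + z_β)²σ²/d² = 2×(1.645 + 0.84)²×20.1²/4.4² = 257.7 → n = 258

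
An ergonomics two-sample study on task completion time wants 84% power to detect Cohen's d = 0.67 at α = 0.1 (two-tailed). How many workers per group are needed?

z_{α/2} = 1.645, z_β = Φ⁻¹(0.84) = 0.994. For medium effect (d = 0.67): n per group = 2(z_{α/2} + z_β)²/d² = 2(1.645 + 0.994)²/0.67² = 31.03 → 32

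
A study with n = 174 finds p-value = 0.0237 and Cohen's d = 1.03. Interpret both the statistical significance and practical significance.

Statistically significant (p = 0.0237 < 0.05). Cohen's d = 1.03 indicates a large effect size. Both statistical and practical significance should be considered.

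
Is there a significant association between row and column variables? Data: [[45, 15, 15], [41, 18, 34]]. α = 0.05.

χ² = 5.966. df = 2, critical = 5.991. Fail to reject H₀. No evidence of dependence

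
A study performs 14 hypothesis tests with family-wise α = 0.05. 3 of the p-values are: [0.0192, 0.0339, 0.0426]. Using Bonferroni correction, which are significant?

Bonferroni α = 0.05/14 = 0.00357. None of the given p-values are significant.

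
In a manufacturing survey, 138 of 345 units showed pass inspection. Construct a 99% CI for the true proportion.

p̂ = 0.4. CI = p̂ ± z*√(p̂(1-p̂)/n) = (0.332, 0.468)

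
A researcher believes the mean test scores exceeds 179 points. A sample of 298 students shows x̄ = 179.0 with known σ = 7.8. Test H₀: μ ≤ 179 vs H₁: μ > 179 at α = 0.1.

z = 0.0. Critical value: 1.28. Fail to reject H₀.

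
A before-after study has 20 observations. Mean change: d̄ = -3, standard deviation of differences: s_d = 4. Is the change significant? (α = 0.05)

t = d̄/(s_d/√n) = -3/(4/√20) = -3.354. df = 19, critical t = ±2.093. Reject H₀.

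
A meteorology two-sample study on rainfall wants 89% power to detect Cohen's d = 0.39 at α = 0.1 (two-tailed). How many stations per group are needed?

z_{α/2} = 1.645, z_β = Φ⁻¹(0.89) = 1.227. For small effect (d = 0.39): n per group = 2(z_{α/2} + z_β)²/d² = 2(1.645 + 1.227)²/0.39² = 108.5 → 109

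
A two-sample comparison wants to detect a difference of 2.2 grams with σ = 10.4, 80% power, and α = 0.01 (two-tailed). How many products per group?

n per group = 2(z_α/2 + z_β)²σ²/d² = 2×(2.576 + 0.84)²×10.4²/2.2² = 521.5 → n = 522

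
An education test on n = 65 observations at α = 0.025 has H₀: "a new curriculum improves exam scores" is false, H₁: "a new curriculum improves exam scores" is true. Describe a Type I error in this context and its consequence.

Type I error: rejecting H₀ when it is true — concluding that a new curriculum improves exam scores when in fact it is not. Consequence: adopting a curriculum that gives no real benefit — disruption for nothing.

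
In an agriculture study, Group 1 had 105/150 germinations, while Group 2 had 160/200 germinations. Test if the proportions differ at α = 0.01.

p̂₁ = 0.7, p̂₂ = 0.8, pooled p̂ = 0.757. z = -2.159. Critical: ±2.576. Fail to reject H₀.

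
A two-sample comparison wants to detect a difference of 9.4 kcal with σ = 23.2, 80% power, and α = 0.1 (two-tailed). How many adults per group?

n per group = 2(z_α/2 + z_β)²σ²/d² = 2×(1.645 + 0.84)²×23.2²/9.4² = 75.2 → n = 76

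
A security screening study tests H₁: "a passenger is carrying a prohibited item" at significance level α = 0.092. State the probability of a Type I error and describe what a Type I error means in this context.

P(Type I error) = α = 0.092. A Type I error is rejecting H₀ when H₀ is actually true (false positive) — here, concluding that a passenger is carrying a prohibited item when in fact this is not the case. Consequence: detaining an innocent passenger — delay and inconvenience.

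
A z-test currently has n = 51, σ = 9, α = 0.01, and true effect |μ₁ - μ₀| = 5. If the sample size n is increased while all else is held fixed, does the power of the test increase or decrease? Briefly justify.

Power increases: a larger n shrinks the standard error σ/√n, moving the sampling distribution under H₁ further from the critical value.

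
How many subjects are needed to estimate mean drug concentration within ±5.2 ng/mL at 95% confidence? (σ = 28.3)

n = (z*σ/E)² = (1.96×28.3/5.2)² = 113.8 → n = 114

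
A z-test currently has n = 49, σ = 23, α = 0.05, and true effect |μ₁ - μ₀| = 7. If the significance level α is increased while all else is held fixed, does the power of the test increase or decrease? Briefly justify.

Power increases: a larger α lowers the critical value, so more of the H₁ sampling distribution falls in the rejection region.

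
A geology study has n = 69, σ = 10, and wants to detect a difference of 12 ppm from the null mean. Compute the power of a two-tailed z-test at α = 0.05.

SE = σ/√n = 10/√69 = 1.204. Non-centrality λ = d/SE = 12/1.204 = 9.968. Power ≈ Φ(λ - z_{α/2}) = Φ(9.968 - 1.96) = Φ(8.008) = 1.0.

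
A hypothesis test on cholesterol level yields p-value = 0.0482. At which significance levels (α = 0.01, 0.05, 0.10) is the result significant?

p = 0.0482. Significant at: α = 0.05, 0.1.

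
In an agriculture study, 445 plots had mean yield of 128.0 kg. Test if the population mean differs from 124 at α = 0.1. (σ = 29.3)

z = (x̄ - μ₀)/(σ/√n) = (128.0 - 124)/(29.3/√445) = 2.88. Critical value: ±1.645. Since |2.88| > 1.645, Reject H₀.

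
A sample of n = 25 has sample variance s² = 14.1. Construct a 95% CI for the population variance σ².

df = 24. χ²_{0.025} = 39.364, χ²_{0.975} = 12.401. CI for σ² = ((n-1)s²/χ²_{α/2}, (n-1)s²/χ²_{1-α/2}) = (24·14.1/39.364, 24·14.1/12.401) = (8.6, 27.29)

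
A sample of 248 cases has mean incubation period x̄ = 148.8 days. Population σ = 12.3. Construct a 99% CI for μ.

CI = x̄ ± z*(σ/√n) = 148.8 ± 2.576(12.3/√248) = 148.8 ± 2.01 = (146.79, 150.81)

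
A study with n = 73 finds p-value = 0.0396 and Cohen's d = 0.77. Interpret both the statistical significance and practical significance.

Statistically significant (p = 0.0396 < 0.05). Cohen's d = 0.77 indicates a medium effect size. Both statistical and practical significance should be considered.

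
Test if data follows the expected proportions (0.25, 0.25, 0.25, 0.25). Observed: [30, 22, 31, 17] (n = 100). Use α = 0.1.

Expected: [25.0, 25.0, 25.0, 25.0]. χ² = 5.36. df = 3, critical = 6.251. Fail to reject H₀.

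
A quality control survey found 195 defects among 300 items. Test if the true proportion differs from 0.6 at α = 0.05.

p̂ = 0.65, p₀ = 0.6. z = (p̂ - p₀)/√(p₀(1-p₀)/n) = 1.768. Critical: ±1.96. Fail to reject H₀.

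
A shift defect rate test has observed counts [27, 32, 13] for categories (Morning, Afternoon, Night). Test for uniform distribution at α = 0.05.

Expected = 24 each. χ² = Σ(O-E)²/E = 8.083. df = 2, critical value = 5.991. Reject H₀.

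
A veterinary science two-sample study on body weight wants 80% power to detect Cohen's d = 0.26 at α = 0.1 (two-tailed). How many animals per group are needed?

z_{α/2} = 1.645, z_β = Φ⁻¹(0.8) = 0.842. For small effect (d = 0.26): n per group = 2(z_{α/2} + z_β)²/d² = 2(1.645 + 0.842)²/0.26² = 183.0 → 183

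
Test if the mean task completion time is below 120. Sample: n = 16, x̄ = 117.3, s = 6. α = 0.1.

t = (117.3 - 120)/(6/√16) = -1.8, df = 15. Critical t = -1.341. Reject H₀.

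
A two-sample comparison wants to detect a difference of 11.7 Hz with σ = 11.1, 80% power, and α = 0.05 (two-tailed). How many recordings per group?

n per group = 2(z_α/2 + z_β)²σ²/d² = 2×(1.96 + 0.84)²×11.1²/11.7² = 14.1 → n = 15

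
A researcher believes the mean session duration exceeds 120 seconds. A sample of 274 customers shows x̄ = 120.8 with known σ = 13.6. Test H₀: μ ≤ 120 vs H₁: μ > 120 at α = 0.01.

z = 0.974. Critical value: 2.33. Fail to reject H₀.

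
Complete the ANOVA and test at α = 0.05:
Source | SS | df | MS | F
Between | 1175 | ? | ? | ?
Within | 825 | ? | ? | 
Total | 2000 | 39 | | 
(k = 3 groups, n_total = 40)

df_between = 2, df_within = 37. MS_between = 587.5, MS_within = 22.3. F = 26.348, F_crit ≈ 3.252. Reject H₀.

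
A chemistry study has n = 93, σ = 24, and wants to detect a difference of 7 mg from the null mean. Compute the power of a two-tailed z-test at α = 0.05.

SE = σ/√n = 24/√93 = 2.489. Non-centrality λ = d/SE = 7/2.489 = 2.813. Power ≈ Φ(λ - z_{α/2}) = Φ(2.813 - 1.96) = Φ(0.853) = 0.803.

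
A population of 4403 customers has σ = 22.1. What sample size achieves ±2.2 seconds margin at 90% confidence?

Without FPC: n₀ = (1.645×22.1/2.2)² = 273.068. With FPC: n = n₀N/(n₀+N-1) = 257.2 → n = 258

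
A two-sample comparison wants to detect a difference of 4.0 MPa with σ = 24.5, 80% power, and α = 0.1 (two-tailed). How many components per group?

n per group = 2(z_α/2 + z_β)²σ²/d² = 2×(1.645 + 0.84)²×24.5²/4.0² = 463.3 → n = 464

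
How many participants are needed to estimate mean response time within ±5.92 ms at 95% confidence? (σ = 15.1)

n = (z*σ/E)² = (1.96×15.1/5.92)² = 25.0 → n = 25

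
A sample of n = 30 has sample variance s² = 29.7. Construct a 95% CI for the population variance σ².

df = 29. χ²_{0.025} = 45.722, χ²_{0.975} = 16.047. CI for σ² = ((n-1)s²/χ²_{α/2}, (n-1)s²/χ²_{1-α/2}) = (29·29.7/45.722, 29·29.7/16.047) = (18.84, 53.67)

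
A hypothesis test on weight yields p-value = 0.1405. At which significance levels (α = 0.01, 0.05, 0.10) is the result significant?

p = 0.1405. Not significant at any of the given levels.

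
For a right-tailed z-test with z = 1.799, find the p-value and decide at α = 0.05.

p = P(Z > 1.799) = 1 - Φ(1.799) ≈ 0.036. Since p < 0.05, reject H₀ (significant) at α = 0.05.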